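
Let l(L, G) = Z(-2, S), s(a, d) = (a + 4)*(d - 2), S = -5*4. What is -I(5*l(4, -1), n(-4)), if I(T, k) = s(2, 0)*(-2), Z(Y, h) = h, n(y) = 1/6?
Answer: -24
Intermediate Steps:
S = -20
n(y) = ⅙ (n(y) = 1*(⅙) = ⅙)
s(a, d) = (-2 + d)*(4 + a) (s(a, d) = (4 + a)*(-2 + d) = (-2 + d)*(4 + a))
l(L, G) = -20
I(T, k) = 24 (I(T, k) = (-8 - 2*2 + 4*0 + 2*0)*(-2) = (-8 - 4 + 0 + 0)*(-2) = -12*(-2) = 24)
-I(5*l(4, -1), n(-4)) = -1*24 = -24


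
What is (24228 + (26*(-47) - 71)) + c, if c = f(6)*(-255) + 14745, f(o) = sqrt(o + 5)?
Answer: 37680 - 255*sqrt(11) ≈ 36834.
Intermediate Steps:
f(o) = sqrt(5 + o)
c = 14745 - 255*sqrt(11) (c = sqrt(5 + 6)*(-255) + 14745 = sqrt(11)*(-255) + 14745 = -255*sqrt(11) + 14745 = 14745 - 255*sqrt(11) ≈ 13899.)
(24228 + (26*(-47) - 71)) + c = (24228 + (26*(-47) - 71)) + (14745 - 255*sqrt(11)) = (24228 + (-1222 - 71)) + (14745 - 255*sqrt(11)) = (24228 - 1293) + (14745 - 255*sqrt(11)) = 22935 + (14745 - 255*sqrt(11)) = 37680 - 255*sqrt(11)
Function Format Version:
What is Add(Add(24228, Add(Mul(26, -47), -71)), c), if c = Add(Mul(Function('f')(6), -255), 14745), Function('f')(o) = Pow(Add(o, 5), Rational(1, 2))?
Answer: Add(37680, Mul(-255, Pow(11, Rational(1, 2)))) ≈ 36834.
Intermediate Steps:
Function('f')(o) = Pow(Add(5, o), Rational(1, 2))
c = Add(14745, Mul(-255, Pow(11, Rational(1, 2)))) (c = Add(Mul(Pow(Add(5, 6), Rational(1, 2)), -255), 14745) = Add(Mul(Pow(11, Rational(1, 2)), -255), 14745) = Add(Mul(-255, Pow(11, Rational(1, 2))), 14745) = Add(14745, Mul(-255, Pow(11, Rational(1, 2)))) ≈ 13899.)
Add(Add(24228, Add(Mul(26, -47), -71)), c) = Add(Add(24228, Add(Mul(26, -47), -71)), Add(14745, Mul(-255, Pow(11, Rational(1, 2))))) = Add(Add(24228, Add(-1222, -71)), Add(14745, Mul(-255, Pow(11, Rational(1, 2))))) = Add(Add(24228, -1293), Add(14745, Mul(-255, Pow(11, Rational(1, 2))))) = Add(22935, Add(14745, Mul(-255, Pow(11, Rational(1, 2))))) = Add(37680, Mul(-255, Pow(11, Rational(1, 2))))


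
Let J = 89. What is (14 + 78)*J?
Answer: 8188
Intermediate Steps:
(14 + 78)*J = (14 + 78)*89 = 92*89 = 8188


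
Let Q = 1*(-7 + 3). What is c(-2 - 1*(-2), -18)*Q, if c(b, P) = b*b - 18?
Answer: 72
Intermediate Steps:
c(b, P) = -18 + b² (c(b, P) = b² - 18 = -18 + b²)
Q = -4 (Q = 1*(-4) = -4)
c(-2 - 1*(-2), -18)*Q = (-18 + (-2 - 1*(-2))²)*(-4) = (-18 + (-2 + 2)²)*(-4) = (-18 + 0²)*(-4) = (-18 + 0)*(-4) = -18*(-4) = 72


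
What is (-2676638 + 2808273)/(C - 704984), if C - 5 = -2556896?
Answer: -26327/652375 ≈ -0.040356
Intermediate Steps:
C = -2556891 (C = 5 - 2556896 = -2556891)
(-2676638 + 2808273)/(C - 704984) = (-2676638 + 2808273)/(-2556891 - 704984) = 131635/(-3261875) = 131635*(-1/3261875) = -26327/652375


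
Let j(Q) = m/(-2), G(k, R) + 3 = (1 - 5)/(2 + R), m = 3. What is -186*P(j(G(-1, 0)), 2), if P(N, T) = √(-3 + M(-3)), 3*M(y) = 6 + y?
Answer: -186*I*√2 ≈ -263.04*I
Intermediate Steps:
G(k, R) = -3 - 4/(2 + R) (G(k, R) = -3 + (1 - 5)/(2 + R) = -3 - 4/(2 + R))
j(Q) = -3/2 (j(Q) = 3/(-2) = 3*(-½) = -3/2)
M(y) = 2 + y/3 (M(y) = (6 + y)/3 = 2 + y/3)
P(N, T) = I*√2 (P(N, T) = √(-3 + (2 + (⅓)*(-3))) = √(-3 + (2 - 1)) = √(-3 + 1) = √(-2) = I*√2)
-186*P(j(G(-1, 0)), 2) = -186*I*√2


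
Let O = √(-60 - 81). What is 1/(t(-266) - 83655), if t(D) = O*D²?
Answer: -27885/237634061867 - 70756*I*√141/712902185601 ≈ -1.1734e-7 - 1.1785e-6*I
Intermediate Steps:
O = I*√141 (O = √(-141) = I*√141 ≈ 11.874*I)
t(D) = I*√141*D² (t(D) = (I*√141)*D² = I*√141*D²)
1/(t(-266) - 83655) = 1/(I*√141*(-266)² - 83655) = 1/(I*√141*70756 - 83655) = 1/(70756*I*√141 - 83655) = 1/(-83655 + 70756*I*√141)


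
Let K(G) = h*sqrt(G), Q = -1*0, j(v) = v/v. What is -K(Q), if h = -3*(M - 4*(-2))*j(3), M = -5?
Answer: 0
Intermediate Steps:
j(v) = 1
h = -9 (h = -3*(-5 - 4*(-2)) = -3*(-5 + 8) = -9 ≈ -9.0000)
Q = 0
K(G) = -9*sqrt(G)
-K(Q) = -(-9)*sqrt(0) = -(-9)*0 = -1*0 = 0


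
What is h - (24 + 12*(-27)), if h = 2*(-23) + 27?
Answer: 281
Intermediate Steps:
h = -19 (h = -46 + 27 = -19)
h - (24 + 12*(-27)) = -19 - (24 + 12*(-27)) = -19 - (24 - 324) = -19 - 1*(-300) = -19 + 300 = 281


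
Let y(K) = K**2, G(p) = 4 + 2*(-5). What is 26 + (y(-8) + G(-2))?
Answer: 84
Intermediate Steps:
G(p) = -6 (G(p) = 4 - 10 = -6)
26 + (y(-8) + G(-2)) = 26 + ((-8)**2 - 6) = 26 + (64 - 6) = 26 + 58 = 84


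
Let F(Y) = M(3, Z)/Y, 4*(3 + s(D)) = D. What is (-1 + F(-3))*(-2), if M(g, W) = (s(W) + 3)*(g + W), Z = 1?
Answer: 8/3 ≈ 2.6667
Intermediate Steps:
s(D) = -3 + D/4
M(g, W) = W*(W + g)/4 (M(g, W) = ((-3 + W/4) + 3)*(g + W) = (W/4)*(W + g) = W*(W + g)/4)
F(Y) = 1/Y (F(Y) = ((¼)*1*(1 + 3))/Y = ((¼)*1*4)/Y = 1/Y)
(-1 + F(-3))*(-2) = (-1 + 1/(-3))*(-2) = (-1 - ⅓)*(-2) = -4/3*(-2) = 8/3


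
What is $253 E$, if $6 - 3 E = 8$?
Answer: $- \frac{506}{3} \approx -168.67$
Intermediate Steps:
$E = - \frac{2}{3}$ ($E = 2 - \frac{8}{3} = - \frac{2}{3} \approx -0.66667$)
$253 E = 253 \left(- \frac{2}{3}\right) = - \frac{506}{3}$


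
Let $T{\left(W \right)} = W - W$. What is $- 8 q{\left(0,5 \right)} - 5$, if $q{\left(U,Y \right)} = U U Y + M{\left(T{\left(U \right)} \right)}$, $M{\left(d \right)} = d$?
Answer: $-5$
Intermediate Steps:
$T{\left(W \right)} = 0$
$q{\left(U,Y \right)} = Y U^{2}$ ($q{\left(U,Y \right)} = U U Y + 0 = U^{2} Y + 0 = Y U^{2} + 0 = Y U^{2}$)
$- 8 q{\left(0,5 \right)} - 5 = - 8 \cdot 5 \cdot 0^{2} - 5 = - 8 \cdot 5 \cdot 0 - 5 = \left(-8\right) 0 - 5 = 0 - 5 = -5$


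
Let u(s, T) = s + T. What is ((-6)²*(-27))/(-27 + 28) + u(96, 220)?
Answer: -656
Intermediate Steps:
u(s, T) = T + s
((-6)²*(-27))/(-27 + 28) + u(96, 220) = ((-6)²*(-27))/(-27 + 28) + (220 + 96) = (36*(-27))/1 + 316 = -972*1 + 316 = -972 + 316 = -656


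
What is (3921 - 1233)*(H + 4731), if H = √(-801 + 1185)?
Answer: 12716928 + 21504*√6 ≈ 1.2770e+7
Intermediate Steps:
H = 8*√6 (H = √384 = 8*√6 ≈ 19.596)
(3921 - 1233)*(H + 4731) = (3921 - 1233)*(8*√6 + 4731) = 2688*(4731 + 8*√6) = 12716928 + 21504*√6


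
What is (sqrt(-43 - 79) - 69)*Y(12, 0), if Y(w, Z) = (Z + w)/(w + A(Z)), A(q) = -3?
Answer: -92 + 4*I*sqrt(122)/3 ≈ -92.0 + 14.727*I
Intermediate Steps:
Y(w, Z) = (Z + w)/(-3 + w) (Y(w, Z) = (Z + w)/(w - 3) = (Z + w)/(-3 + w))
(sqrt(-43 - 79) - 69)*Y(12, 0) = (sqrt(-43 - 79) - 69)*((0 + 12)/(-3 + 12)) = (sqrt(-122) - 69)*(12/9) = (I*sqrt(122) - 69)*((1/9)*12) = (-69 + I*sqrt(122))*(4/3) = -92 + 4*I*sqrt(122)/3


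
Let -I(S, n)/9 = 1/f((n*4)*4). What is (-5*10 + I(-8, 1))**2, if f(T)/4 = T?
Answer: 10297681/4096 ≈ 2514.1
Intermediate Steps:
f(T) = 4*T
I(S, n) = -9/(64*n) (I(S, n) = -9*1/(64*n) = -9/(64*n))
(-5*10 + I(-8, 1))**2 = (-5*10 - 9/64/1)**2 = (-50 - 9/64*1)**2 = (-50 - 9/64)**2 = (-3209/64)**2 = 10297681/4096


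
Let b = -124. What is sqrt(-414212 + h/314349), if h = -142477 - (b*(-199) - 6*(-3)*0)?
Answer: I*sqrt(835317000413841)/44907 ≈ 643.59*I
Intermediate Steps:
h = -167153 (h = -142477 - (-124*(-199) - 6*(-3)*0) = -142477 - (24676 + 18*0) = -142477 - (24676 + 0) = -142477 - 1*24676 = -142477 - 24676 = -167153)
sqrt(-414212 + h/314349) = sqrt(-414212 - 167153/314349) = sqrt(-414212 - 167153*1/314349) = sqrt(-414212 - 23879/44907) = sqrt(-18601042163/44907) = I*sqrt(835317000413841)/44907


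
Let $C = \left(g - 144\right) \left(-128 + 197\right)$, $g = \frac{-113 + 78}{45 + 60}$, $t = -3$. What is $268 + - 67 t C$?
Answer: $-2001491$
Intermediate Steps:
$g = - \frac{1}{3}$ ($g = - \frac{35}{105} = \left(-35\right) \frac{1}{105} = - \frac{1}{3} \approx -0.33333$)
$C = -9959$ ($C = \left(- \frac{1}{3} - 144\right) \left(-128 + 197\right) = \left(- \frac{433}{3}\right) 69 = -9959$)
$268 + - 67 t C = 268 + \left(-67\right) \left(-3\right) \left(-9959\right) = 268 + 201 \left(-9959\right) = 268 - 2001759 = -2001491$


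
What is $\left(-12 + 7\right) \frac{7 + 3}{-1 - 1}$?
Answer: $25$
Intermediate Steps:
$\left(-12 + 7\right) \frac{7 + 3}{-1 - 1} = - 5 \frac{10}{-2} = - 5 \cdot 10 \left(- \frac{1}{2}\right) = \left(-5\right) \left(-5\right) = 25$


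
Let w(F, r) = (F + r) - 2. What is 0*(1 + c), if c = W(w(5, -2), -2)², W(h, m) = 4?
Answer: 0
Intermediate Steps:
w(F, r) = -2 + F + r
c = 16 (c = 4² = 16)
0*(1 + c) = 0*(1 + 16) = 0*17 = 0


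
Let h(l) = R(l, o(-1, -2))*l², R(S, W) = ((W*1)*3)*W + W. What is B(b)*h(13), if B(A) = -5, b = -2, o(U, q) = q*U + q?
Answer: 0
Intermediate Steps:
o(U, q) = q + U*q (o(U, q) = U*q + q = q + U*q)
R(S, W) = W + 3*W² (R(S, W) = (W*3)*W + W = (3*W)*W + W = 3*W² + W = W + 3*W²)
h(l) = 0 (h(l) = ((-2*(1 - 1))*(1 + 3*(-2*(1 - 1))))*l² = ((-2*0)*(1 + 3*(-2*0)))*l² = (0*(1 + 3*0))*l² = (0*(1 + 0))*l² = (0*1)*l² = 0*l² = 0)
B(b)*h(13) = -5*0 = 0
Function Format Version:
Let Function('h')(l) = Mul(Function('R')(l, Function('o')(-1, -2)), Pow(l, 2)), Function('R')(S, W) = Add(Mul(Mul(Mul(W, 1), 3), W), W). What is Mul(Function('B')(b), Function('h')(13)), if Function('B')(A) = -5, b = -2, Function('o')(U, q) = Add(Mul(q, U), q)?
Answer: 0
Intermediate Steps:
Function('o')(U, q) = Add(q, Mul(U, q)) (Function('o')(U, q) = Add(Mul(U, q), q) = Add(q, Mul(U, q)))
Function('R')(S, W) = Add(W, Mul(3, Pow(W, 2))) (Function('R')(S, W) = Add(Mul(Mul(W, 3), W), W) = Add(Mul(Mul(3, W), W), W) = Add(Mul(3, Pow(W, 2)), W) = Add(W, Mul(3, Pow(W, 2))))
Function('h')(l) = 0 (Function('h')(l) = Mul(Mul(Mul(-2, Add(1, -1)), Add(1, Mul(3, Mul(-2, Add(1, -1))))), Pow(l, 2)) = Mul(Mul(Mul(-2, 0), Add(1, Mul(3, Mul(-2, 0)))), Pow(l, 2)) = Mul(Mul(0, Add(1, Mul(3, 0))), Pow(l, 2)) = Mul(Mul(0, Add(1, 0)), Pow(l, 2)) = Mul(Mul(0, 1), Pow(l, 2)) = Mul(0, Pow(l, 2)) = 0)
Mul(Function('B')(b), Function('h')(13)) = Mul(-5, 0) = 0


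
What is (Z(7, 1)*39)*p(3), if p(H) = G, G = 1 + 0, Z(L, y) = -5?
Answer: -195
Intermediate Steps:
G = 1
p(H) = 1
(Z(7, 1)*39)*p(3) = -5*39*1 = -195*1 = -195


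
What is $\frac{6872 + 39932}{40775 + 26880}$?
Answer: $\frac{46804}{67655} \approx 0.6918$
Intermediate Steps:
$\frac{6872 + 39932}{40775 + 26880} = \frac{46804}{67655}$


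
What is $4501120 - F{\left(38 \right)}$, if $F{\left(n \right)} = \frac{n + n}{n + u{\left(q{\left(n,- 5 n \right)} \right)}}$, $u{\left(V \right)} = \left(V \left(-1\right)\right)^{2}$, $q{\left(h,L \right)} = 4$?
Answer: $\frac{121530202}{27} \approx 4.5011 \cdot 10^{6}$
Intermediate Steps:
$u{\left(V \right)} = V^{2}$ ($u{\left(V \right)} = \left(- V\right)^{2} = V^{2}$)
$F{\left(n \right)} = \frac{2 n}{16 + n}$ ($F{\left(n \right)} = \frac{n + n}{n + 4^{2}} = \frac{2 n}{n + 16} = \frac{2 n}{16 + n}$)
$4501120 - F{\left(38 \right)} = 4501120 - 2 \cdot 38 \frac{1}{16 + 38} = 4501120 - 2 \cdot 38 \cdot \frac{1}{54} = 4501120 - \frac{38}{27} = \frac{121530202}{27}$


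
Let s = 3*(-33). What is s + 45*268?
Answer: 11961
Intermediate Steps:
s = -99
s + 45*268 = -99 + 45*268 = -99 + 12060 = 11961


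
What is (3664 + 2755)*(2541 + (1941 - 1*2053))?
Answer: 15591751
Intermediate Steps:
(3664 + 2755)*(2541 + (1941 - 1*2053)) = 6419*(2541 + (1941 - 2053)) = 6419*(2541 - 112) = 6419*2429 = 15591751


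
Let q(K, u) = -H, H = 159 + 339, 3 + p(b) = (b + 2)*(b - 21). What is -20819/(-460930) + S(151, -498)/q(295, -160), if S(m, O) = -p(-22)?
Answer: 101346218/57385785 ≈ 1.7661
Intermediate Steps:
p(b) = -3 + (-21 + b)*(2 + b) (p(b) = -3 + (b + 2)*(b - 21) = -3 + (2 + b)*(-21 + b) = -3 + (-21 + b)*(2 + b))
S(m, O) = -857 (S(m, O) = -(-45 + (-22)² - 19*(-22)) = -(-45 + 484 + 418) = -1*857 = -857)
H = 498
q(K, u) = -498 (q(K, u) = -1*498 = -498)
-20819/(-460930) + S(151, -498)/q(295, -160) = -20819/(-460930) - 857/(-498) = -20819*(-1/460930) - 857*(-1/498) = 20819/460930 + 857/498 = 101346218/57385785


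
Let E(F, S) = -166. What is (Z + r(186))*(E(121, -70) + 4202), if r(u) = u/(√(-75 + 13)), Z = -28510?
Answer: -115066360 - 12108*I*√62 ≈ -1.1507e+8 - 95339.0*I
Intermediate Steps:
r(u) = -I*u*√62/62 (r(u) = u/(√(-62)) = u/((I*√62)) = u*(-I*√62/62) = -I*u*√62/62)
(Z + r(186))*(E(121, -70) + 4202) = (-28510 - 1/62*I*186*√62)*(-166 + 4202) = (-28510 - 3*I*√62)*4036 = -115066360 - 12108*I*√62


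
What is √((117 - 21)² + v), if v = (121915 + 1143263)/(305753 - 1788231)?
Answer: √3011972880165/18079 ≈ 95.996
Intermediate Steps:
v = -15429/18079 (v = 1265178/(-1482478) = 1265178*(-1/1482478) = -15429/18079 ≈ -0.85342)
√((117 - 21)² + v) = √((117 - 21)² - 15429/18079) = √(96² - 15429/18079) = √(9216 - 15429/18079) = √(166600635/18079) = √3011972880165/18079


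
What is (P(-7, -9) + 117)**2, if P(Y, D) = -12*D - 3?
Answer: 49284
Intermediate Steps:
P(Y, D) = -3 - 12*D
(P(-7, -9) + 117)**2 = ((-3 - 12*(-9)) + 117)**2 = ((-3 + 108) + 117)**2 = (105 + 117)**2 = 222**2 = 49284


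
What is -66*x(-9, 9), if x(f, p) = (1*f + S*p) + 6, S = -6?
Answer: 3762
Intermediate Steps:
x(f, p) = 6 + f - 6*p (x(f, p) = (1*f - 6*p) + 6 = (f - 6*p) + 6 = 6 + f - 6*p)
-66*x(-9, 9) = -66*(6 - 9 - 6*9) = -66*(6 - 9 - 54) = -66*(-57) = 3762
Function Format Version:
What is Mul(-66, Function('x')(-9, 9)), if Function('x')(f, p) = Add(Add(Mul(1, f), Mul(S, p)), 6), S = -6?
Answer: 3762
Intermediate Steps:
Function('x')(f, p) = Add(6, f, Mul(-6, p)) (Function('x')(f, p) = Add(Add(Mul(1, f), Mul(-6, p)), 6) = Add(Add(f, Mul(-6, p)), 6) = Add(6, f, Mul(-6, p)))
Mul(-66, Function('x')(-9, 9)) = Mul(-66, Add(6, -9, Mul(-6, 9))) = Mul(-66, Add(6, -9, -54)) = Mul(-66, -57) = 3762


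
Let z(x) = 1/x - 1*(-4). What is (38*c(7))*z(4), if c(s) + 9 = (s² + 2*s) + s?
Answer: 19703/2 ≈ 9851.5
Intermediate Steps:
z(x) = 4 + 1/x (z(x) = 1/x + 4 = 4 + 1/x)
c(s) = -9 + s² + 3*s (c(s) = -9 + ((s² + 2*s) + s) = -9 + (s² + 3*s) = -9 + s² + 3*s)
(38*c(7))*z(4) = (38*(-9 + 7² + 3*7))*(4 + 1/4) = (38*(-9 + 49 + 21))*(4 + ¼) = (38*61)*(17/4) = 2318*(17/4) = 19703/2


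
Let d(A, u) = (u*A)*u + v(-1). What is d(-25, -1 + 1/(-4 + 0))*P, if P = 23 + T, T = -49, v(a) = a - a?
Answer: 8125/8 ≈ 1015.6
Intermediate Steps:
v(a) = 0
P = -26 (P = 23 - 49 = -26)
d(A, u) = A*u**2 (d(A, u) = (u*A)*u + 0 = (A*u)*u + 0 = A*u**2 + 0 = A*u**2)
d(-25, -1 + 1/(-4 + 0))*P = -25*(-1 + 1/(-4 + 0))**2*(-26) = -25*(-1 + 1/(-4))**2*(-26) = -25*(-1 - 1/4*1)**2*(-26) = -25*(-1 - 1/4)**2*(-26) = -25*(-5/4)**2*(-26) = -25*25/16*(-26) = -625/16*(-26) = 8125/8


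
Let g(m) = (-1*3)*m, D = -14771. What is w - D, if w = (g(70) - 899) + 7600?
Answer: 21262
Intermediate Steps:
g(m) = -3*m
w = 6491 (w = (-3*70 - 899) + 7600 = (-210 - 899) + 7600 = -1109 + 7600 = 6491)
w - D = 6491 - 1*(-14771) = 6491 + 14771 = 21262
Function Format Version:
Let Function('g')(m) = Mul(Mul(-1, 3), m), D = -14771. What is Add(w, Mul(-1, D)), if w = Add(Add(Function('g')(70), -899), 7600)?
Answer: 21262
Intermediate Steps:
Function('g')(m) = Mul(-3, m)
w = 6491 (w = Add(Add(Mul(-3, 70), -899), 7600) = Add(Add(-210, -899), 7600) = Add(-1109, 7600) = 6491)
Add(w, Mul(-1, D)) = Add(6491, Mul(-1, -14771)) = Add(6491, 14771) = 21262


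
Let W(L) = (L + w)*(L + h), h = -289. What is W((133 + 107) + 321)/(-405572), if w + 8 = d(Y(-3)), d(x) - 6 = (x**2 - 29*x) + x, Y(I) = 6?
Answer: -29036/101393 ≈ -0.28637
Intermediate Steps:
d(x) = 6 + x**2 - 28*x (d(x) = 6 + ((x**2 - 29*x) + x) = 6 + (x**2 - 28*x) = 6 + x**2 - 28*x)
w = -134 (w = -8 + (6 + 6**2 - 28*6) = -8 + (6 + 36 - 168) = -8 - 126 = -134)
W(L) = (-289 + L)*(-134 + L) (W(L) = (L - 134)*(L - 289) = (-134 + L)*(-289 + L) = (-289 + L)*(-134 + L))
W((133 + 107) + 321)/(-405572) = (38726 + ((133 + 107) + 321)**2 - 423*((133 + 107) + 321))/(-405572) = (38726 + (240 + 321)**2 - 423*(240 + 321))*(-1/405572) = (38726 + 561**2 - 423*561)*(-1/405572) = (38726 + 314721 - 237303)*(-1/405572) = 116144*(-1/405572) = -29036/101393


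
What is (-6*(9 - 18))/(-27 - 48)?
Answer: -18/25 ≈ -0.72000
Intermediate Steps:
(-6*(9 - 18))/(-27 - 48) = -6*(-9)/(-75) = 54*(-1/75) = -18/25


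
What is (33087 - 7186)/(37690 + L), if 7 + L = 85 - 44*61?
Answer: 25901/35084 ≈ 0.73826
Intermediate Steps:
L = -2606 (L = -7 + (85 - 44*61) = -7 + (85 - 2684) = -7 - 2599 = -2606)
(33087 - 7186)/(37690 + L) = (33087 - 7186)/(37690 - 2606) = 25901/35084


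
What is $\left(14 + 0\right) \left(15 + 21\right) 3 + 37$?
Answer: $1549$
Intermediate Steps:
$\left(14 + 0\right) \left(15 + 21\right) 3 + 37 = 14 \cdot 36 \cdot 3 + 37 = 504 \cdot 3 + 37 = 1512 + 37 = 1549$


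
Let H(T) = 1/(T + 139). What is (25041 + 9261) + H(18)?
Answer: 5385415/157 ≈ 34302.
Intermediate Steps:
H(T) = 1/(139 + T)
(25041 + 9261) + H(18) = (25041 + 9261) + 1/(139 + 18) = 34302 + 1/157 = 5385415/157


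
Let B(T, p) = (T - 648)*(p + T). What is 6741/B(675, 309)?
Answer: 749/2952 ≈ 0.25373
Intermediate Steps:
B(T, p) = (-648 + T)*(T + p)
6741/B(675, 309) = 6741/(675² - 648*675 - 648*309 + 675*309) = 6741/(455625 - 437400 - 200232 + 208575) = 6741/26568 = 6741*(1/26568) = 749/2952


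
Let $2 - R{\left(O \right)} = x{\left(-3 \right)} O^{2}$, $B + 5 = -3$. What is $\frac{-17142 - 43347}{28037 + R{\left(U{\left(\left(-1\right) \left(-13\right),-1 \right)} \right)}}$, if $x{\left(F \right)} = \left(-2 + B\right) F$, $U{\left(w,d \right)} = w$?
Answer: $- \frac{60489}{22969} \approx -2.6335$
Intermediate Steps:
$B = -8$ ($B = -5 - 3 = -8$)
$x{\left(F \right)} = - 10 F$ ($x{\left(F \right)} = \left(-2 - 8\right) F = - 10 F$)
$R{\left(O \right)} = 2 - 30 O^{2}$ ($R{\left(O \right)} = 2 - \left(-10\right) \left(-3\right) O^{2} = 2 - 30 O^{2}$)
$\frac{-17142 - 43347}{28037 + R{\left(U{\left(\left(-1\right) \left(-13\right),-1 \right)} \right)}} = \frac{-17142 - 43347}{28037 + \left(2 - 30 \left(\left(-1\right) \left(-13\right)\right)^{2}\right)} = - \frac{60489}{28037 + \left(2 - 30 \cdot 13^{2}\right)} = - \frac{60489}{28037 + \left(2 - 5070\right)} = - \frac{60489}{28037 - 5068} = - \frac{60489}{22969}$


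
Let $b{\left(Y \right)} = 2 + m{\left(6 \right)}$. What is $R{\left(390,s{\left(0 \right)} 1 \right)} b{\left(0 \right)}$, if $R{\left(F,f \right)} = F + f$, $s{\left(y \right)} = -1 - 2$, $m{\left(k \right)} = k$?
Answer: $3096$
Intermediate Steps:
$s{\left(y \right)} = -3$ ($s{\left(y \right)} = -1 - 2 = -3$)
$b{\left(Y \right)} = 8$ ($b{\left(Y \right)} = 2 + 6 = 8$)
$R{\left(390,s{\left(0 \right)} 1 \right)} b{\left(0 \right)} = \left(390 - 3\right) 8 = 387 \cdot 8 = 3096$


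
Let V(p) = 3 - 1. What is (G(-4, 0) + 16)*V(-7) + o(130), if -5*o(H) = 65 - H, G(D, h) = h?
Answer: 45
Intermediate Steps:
V(p) = 2
o(H) = -13 + H/5 (o(H) = -(65 - H)/5 = -13 + H/5)
(G(-4, 0) + 16)*V(-7) + o(130) = (0 + 16)*2 + (-13 + (⅕)*130) = 16*2 + (-13 + 26) = 32 + 13 = 45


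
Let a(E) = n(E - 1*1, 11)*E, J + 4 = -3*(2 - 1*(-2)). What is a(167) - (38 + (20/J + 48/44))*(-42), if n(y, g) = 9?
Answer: 68031/22 ≈ 3092.3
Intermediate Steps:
J = -16 (J = -4 - 3*(2 - 1*(-2)) = -4 - 3*(2 + 2) = -4 - 3*4 = -4 - 12 = -16)
a(E) = 9*E
a(167) - (38 + (20/J + 48/44))*(-42) = 9*167 - (38 + (20/(-16) + 48/44))*(-42) = 1503 - (38 + (20*(-1/16) + 48*(1/44)))*(-42) = 1503 - (38 + (-5/4 + 12/11))*(-42) = 1503 - (38 - 7/44)*(-42) = 1503 - 1665*(-42)/44 = 1503 - 1*(-34965/22) = 1503 + 34965/22 = 68031/22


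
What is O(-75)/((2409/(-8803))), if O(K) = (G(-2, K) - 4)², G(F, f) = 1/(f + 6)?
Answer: -675445387/11469249 ≈ -58.892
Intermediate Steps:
G(F, f) = 1/(6 + f)
O(K) = (-4 + 1/(6 + K))² (O(K) = (1/(6 + K) - 4)² = (-4 + 1/(6 + K))²)
O(-75)/((2409/(-8803))) = ((23 + 4*(-75))²/(6 - 75)²)/((2409/(-8803))) = ((23 - 300)²/(-69)²)/((2409*(-1/8803))) = ((1/4761)*(-277)²)/(-2409/8803) = ((1/4761)*76729)*(-8803/2409) = (76729/4761)*(-8803/2409) = -675445387/11469249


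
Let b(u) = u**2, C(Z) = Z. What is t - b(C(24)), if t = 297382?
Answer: 296806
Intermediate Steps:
t - b(C(24)) = 297382 - 1*24**2 = 297382 - 1*576 = 297382 - 576 = 296806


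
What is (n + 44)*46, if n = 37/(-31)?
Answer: 61042/31 ≈ 1969.1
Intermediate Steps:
n = -37/31 (n = 37*(-1/31) = -37/31 ≈ -1.1935)
(n + 44)*46 = (-37/31 + 44)*46 = (1327/31)*46 = 61042/31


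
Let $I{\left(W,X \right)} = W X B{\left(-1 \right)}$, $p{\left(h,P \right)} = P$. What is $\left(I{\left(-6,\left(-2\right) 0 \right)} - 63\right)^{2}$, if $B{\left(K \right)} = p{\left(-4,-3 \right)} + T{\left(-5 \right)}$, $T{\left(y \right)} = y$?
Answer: $3969$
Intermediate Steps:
$B{\left(K \right)} = -8$ ($B{\left(K \right)} = -3 - 5 = -8$)
$I{\left(W,X \right)} = - 8 W X$ ($I{\left(W,X \right)} = W X \left(-8\right) = - 8 W X$)
$\left(I{\left(-6,\left(-2\right) 0 \right)} - 63\right)^{2} = \left(\left(-8\right) \left(-6\right) \left(\left(-2\right) 0\right) - 63\right)^{2} = \left(\left(-8\right) \left(-6\right) 0 - 63\right)^{2} = \left(0 - 63\right)^{2} = \left(-63\right)^{2} = 3969$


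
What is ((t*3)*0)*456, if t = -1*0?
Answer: 0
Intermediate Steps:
t = 0
((t*3)*0)*456 = ((0*3)*0)*456 = (0*0)*456 = 0*456 = 0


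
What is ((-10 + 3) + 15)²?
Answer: 64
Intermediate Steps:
((-10 + 3) + 15)² = (-7 + 15)² = 8² = 64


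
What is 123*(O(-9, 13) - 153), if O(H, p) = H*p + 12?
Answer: -31734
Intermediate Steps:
O(H, p) = 12 + H*p
123*(O(-9, 13) - 153) = 123*((12 - 9*13) - 153) = 123*((12 - 117) - 153) = 123*(-105 - 153) = 123*(-258) = -31734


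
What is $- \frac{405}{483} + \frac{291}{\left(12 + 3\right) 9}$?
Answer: $\frac{9542}{7245} \approx 1.317$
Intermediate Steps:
$- \frac{405}{483} + \frac{291}{\left(12 + 3\right) 9} = \left(-405\right) \frac{1}{483} + \frac{291}{15 \cdot 9} = - \frac{135}{161} + \frac{291}{135} = - \frac{135}{161} + 291 \cdot \frac{1}{135} = - \frac{135}{161} + \frac{97}{45} = \frac{9542}{7245}$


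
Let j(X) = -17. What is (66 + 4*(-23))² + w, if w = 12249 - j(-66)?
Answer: 12942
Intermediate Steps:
w = 12266 (w = 12249 - 1*(-17) = 12249 + 17 = 12266)
(66 + 4*(-23))² + w = (66 + 4*(-23))² + 12266 = (66 - 92)² + 12266 = (-26)² + 12266 = 676 + 12266 = 12942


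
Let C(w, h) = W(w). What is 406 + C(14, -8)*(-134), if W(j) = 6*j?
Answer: -10850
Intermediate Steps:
C(w, h) = 6*w
406 + C(14, -8)*(-134) = 406 + (6*14)*(-134) = 406 + 84*(-134) = 406 - 11256 = -10850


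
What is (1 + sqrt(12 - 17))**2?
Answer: (1 + I*sqrt(5))**2 ≈ -4.0 + 4.4721*I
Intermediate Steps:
(1 + sqrt(12 - 17))**2 = (1 + sqrt(-5))**2 = (1 + I*sqrt(5))**2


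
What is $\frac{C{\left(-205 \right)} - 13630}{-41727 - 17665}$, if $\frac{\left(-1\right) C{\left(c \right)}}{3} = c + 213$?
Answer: $\frac{6827}{29696} \approx 0.2299$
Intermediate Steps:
$C{\left(c \right)} = -639 - 3 c$ ($C{\left(c \right)} = - 3 \left(c + 213\right) = - 3 \left(213 + c\right) = -639 - 3 c$)
$\frac{C{\left(-205 \right)} - 13630}{-41727 - 17665} = \frac{\left(-639 - -615\right) - 13630}{-41727 - 17665} = \frac{\left(-639 + 615\right) - 13630}{-59392} = \left(-24 - 13630\right) \left(- \frac{1}{59392}\right) = \left(-13654\right) \left(- \frac{1}{59392}\right) = \frac{6827}{29696}$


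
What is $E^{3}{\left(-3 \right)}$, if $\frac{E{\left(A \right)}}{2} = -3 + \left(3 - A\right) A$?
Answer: $-74088$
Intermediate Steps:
$E{\left(A \right)} = -6 + 2 A \left(3 - A\right)$ ($E{\left(A \right)} = 2 \left(-3 + \left(3 - A\right) A\right) = 2 \left(-3 + A \left(3 - A\right)\right) = -6 + 2 A \left(3 - A\right)$)
$E^{3}{\left(-3 \right)} = \left(-6 - 2 \left(-3\right)^{2} + 6 \left(-3\right)\right)^{3} = \left(-6 - 18 - 18\right)^{3} = \left(-42\right)^{3} = -74088$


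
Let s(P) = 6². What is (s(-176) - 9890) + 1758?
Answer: -8096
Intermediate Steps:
s(P) = 36
(s(-176) - 9890) + 1758 = (36 - 9890) + 1758 = -9854 + 1758 = -8096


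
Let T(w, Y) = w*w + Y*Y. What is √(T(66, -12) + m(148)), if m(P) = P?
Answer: 2*√1162 ≈ 68.176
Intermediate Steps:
T(w, Y) = Y² + w² (T(w, Y) = w² + Y² = Y² + w²)
√(T(66, -12) + m(148)) = √(((-12)² + 66²) + 148) = √((144 + 4356) + 148) = √(4500 + 148) = √4648 = 2*√1162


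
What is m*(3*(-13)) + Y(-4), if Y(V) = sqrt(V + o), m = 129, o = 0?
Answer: -5031 + 2*I ≈ -5031.0 + 2.0*I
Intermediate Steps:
Y(V) = sqrt(V) (Y(V) = sqrt(V + 0) = sqrt(V))
m*(3*(-13)) + Y(-4) = 129*(3*(-13)) + sqrt(-4) = 129*(-39) + 2*I = -5031 + 2*I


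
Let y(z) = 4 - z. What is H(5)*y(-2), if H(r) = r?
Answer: 30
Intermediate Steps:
H(5)*y(-2) = 5*(4 - 1*(-2)) = 5*(4 + 2) = 5*6 = 30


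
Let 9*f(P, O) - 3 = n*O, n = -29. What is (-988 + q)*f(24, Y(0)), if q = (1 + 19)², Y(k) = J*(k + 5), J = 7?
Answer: 198352/3 ≈ 66117.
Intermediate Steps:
Y(k) = 35 + 7*k (Y(k) = 7*(k + 5) = 7*(5 + k) = 35 + 7*k)
q = 400 (q = 20² = 400)
f(P, O) = ⅓ - 29*O/9 (f(P, O) = ⅓ + (-29*O)/9 = ⅓ - 29*O/9)
(-988 + q)*f(24, Y(0)) = (-988 + 400)*(⅓ - 29*(35 + 7*0)/9) = -588*(⅓ - 29*(35 + 0)/9) = -588*(⅓ - 29/9*35) = -588*(⅓ - 1015/9) = -588*(-1012/9) = 198352/3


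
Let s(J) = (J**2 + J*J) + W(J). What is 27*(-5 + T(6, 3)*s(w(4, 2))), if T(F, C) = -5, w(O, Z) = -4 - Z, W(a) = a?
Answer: -9045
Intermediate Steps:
s(J) = J + 2*J**2 (s(J) = (J**2 + J*J) + J = (J**2 + J**2) + J = 2*J**2 + J = J + 2*J**2)
27*(-5 + T(6, 3)*s(w(4, 2))) = 27*(-5 - 5*(-4 - 1*2)*(1 + 2*(-4 - 1*2))) = 27*(-5 - 5*(-4 - 2)*(1 + 2*(-4 - 2))) = 27*(-5 - (-30)*(1 + 2*(-6))) = 27*(-5 - (-30)*(1 - 12)) = 27*(-5 - (-30)*(-11)) = 27*(-5 - 5*66) = 27*(-5 - 330) = 27*(-335) = -9045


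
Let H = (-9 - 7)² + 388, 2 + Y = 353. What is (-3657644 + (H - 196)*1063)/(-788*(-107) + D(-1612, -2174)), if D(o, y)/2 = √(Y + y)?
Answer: -6096468380/161572617 + 144610*I*√1823/161572617 ≈ -37.732 + 0.038214*I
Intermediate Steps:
Y = 351 (Y = -2 + 353 = 351)
H = 644 (H = (-16)² + 388 = 256 + 388 = 644)
D(o, y) = 2*√(351 + y)
(-3657644 + (H - 196)*1063)/(-788*(-107) + D(-1612, -2174)) = (-3657644 + (644 - 196)*1063)/(-788*(-107) + 2*√(351 - 2174)) = (-3657644 + 448*1063)/(84316 + 2*√(-1823)) = (-3657644 + 476224)/(84316 + 2*(I*√1823)) = -3181420/(84316 + 2*I*√1823)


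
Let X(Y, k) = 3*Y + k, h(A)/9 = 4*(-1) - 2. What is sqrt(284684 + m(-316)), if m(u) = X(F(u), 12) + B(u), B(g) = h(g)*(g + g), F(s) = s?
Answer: 2*sqrt(79469) ≈ 563.80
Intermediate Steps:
h(A) = -54 (h(A) = 9*(4*(-1) - 2) = 9*(-4 - 2) = 9*(-6) = -54)
X(Y, k) = k + 3*Y
B(g) = -108*g (B(g) = -54*(g + g) = -108*g)
m(u) = 12 - 105*u (m(u) = (12 + 3*u) - 108*u = 12 - 105*u)
sqrt(284684 + m(-316)) = sqrt(284684 + (12 - 105*(-316))) = sqrt(284684 + (12 + 33180)) = sqrt(284684 + 33192) = sqrt(317876) = 2*sqrt(79469)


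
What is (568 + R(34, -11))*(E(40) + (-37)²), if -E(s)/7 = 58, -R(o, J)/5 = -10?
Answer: 595134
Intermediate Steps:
R(o, J) = 50 (R(o, J) = -5*(-10) = 50)
E(s) = -406 (E(s) = -7*58 = -406)
(568 + R(34, -11))*(E(40) + (-37)²) = (568 + 50)*(-406 + (-37)²) = 618*(-406 + 1369) = 618*963 = 595134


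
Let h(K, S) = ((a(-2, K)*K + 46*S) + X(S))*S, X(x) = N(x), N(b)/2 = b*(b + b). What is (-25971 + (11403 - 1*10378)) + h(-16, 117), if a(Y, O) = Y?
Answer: 7014944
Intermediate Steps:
N(b) = 4*b² (N(b) = 2*(b*(b + b)) = 2*(b*(2*b)) = 2*(2*b²) = 4*b²)
X(x) = 4*x²
h(K, S) = S*(-2*K + 4*S² + 46*S) (h(K, S) = ((-2*K + 46*S) + 4*S²)*S = (-2*K + 4*S² + 46*S)*S = S*(-2*K + 4*S² + 46*S))
(-25971 + (11403 - 1*10378)) + h(-16, 117) = (-25971 + (11403 - 1*10378)) + 2*117*(-1*(-16) + 2*117² + 23*117) = (-25971 + (11403 - 10378)) + 2*117*(16 + 2*13689 + 2691) = (-25971 + 1025) + 2*117*(16 + 27378 + 2691) = -24946 + 2*117*30085 = -24946 + 7039890 = 7014944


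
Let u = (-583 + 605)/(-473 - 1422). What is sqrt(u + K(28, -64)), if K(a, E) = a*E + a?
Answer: I*sqrt(6334609790)/1895 ≈ 42.0*I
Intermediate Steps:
u = -22/1895 (u = 22/(-1895) = 22*(-1/1895) = -22/1895 ≈ -0.011609)
K(a, E) = a + E*a (K(a, E) = E*a + a = a + E*a)
sqrt(u + K(28, -64)) = sqrt(-22/1895 + 28*(1 - 64)) = sqrt(-22/1895 + 28*(-63)) = sqrt(-22/1895 - 1764) = sqrt(-3342802/1895) = I*sqrt(6334609790)/1895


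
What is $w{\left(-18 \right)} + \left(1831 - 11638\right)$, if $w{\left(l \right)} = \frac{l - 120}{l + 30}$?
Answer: $- \frac{19637}{2} \approx -9818.5$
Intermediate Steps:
$w{\left(l \right)} = \frac{-120 + l}{30 + l}$
$w{\left(-18 \right)} + \left(1831 - 11638\right) = \frac{-120 - 18}{30 - 18} + \left(1831 - 11638\right) = \frac{1}{12} \left(-138\right) - 9807 = - \frac{23}{2} - 9807 = - \frac{19637}{2}$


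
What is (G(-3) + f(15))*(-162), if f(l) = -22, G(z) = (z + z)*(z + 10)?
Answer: 10368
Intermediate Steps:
G(z) = 2*z*(10 + z) (G(z) = (2*z)*(10 + z) = 2*z*(10 + z))
(G(-3) + f(15))*(-162) = (2*(-3)*(10 - 3) - 22)*(-162) = (2*(-3)*7 - 22)*(-162) = (-42 - 22)*(-162) = -64*(-162) = 10368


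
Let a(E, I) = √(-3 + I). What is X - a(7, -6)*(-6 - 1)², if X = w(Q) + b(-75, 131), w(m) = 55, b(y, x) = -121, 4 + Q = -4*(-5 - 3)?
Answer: -66 - 147*I ≈ -66.0 - 147.0*I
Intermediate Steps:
Q = 28 (Q = -4 - 4*(-5 - 3) = -4 - 4*(-8) = -4 + 32 = 28)
X = -66 (X = 55 - 121 = -66)
X - a(7, -6)*(-6 - 1)² = -66 - √(-3 - 6)*(-6 - 1)² = -66 - √(-9)*(-7)² = -66 - 3*I*49 = -66 - 147*I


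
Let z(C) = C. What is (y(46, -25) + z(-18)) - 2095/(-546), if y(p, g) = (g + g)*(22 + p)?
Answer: -1864133/546 ≈ -3414.2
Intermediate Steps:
y(p, g) = 2*g*(22 + p) (y(p, g) = (2*g)*(22 + p) = 2*g*(22 + p))
(y(46, -25) + z(-18)) - 2095/(-546) = (2*(-25)*(22 + 46) - 18) - 2095/(-546) = (2*(-25)*68 - 18) - 2095*(-1/546) = (-3400 - 18) + 2095/546 = -3418 + 2095/546 = -1864133/546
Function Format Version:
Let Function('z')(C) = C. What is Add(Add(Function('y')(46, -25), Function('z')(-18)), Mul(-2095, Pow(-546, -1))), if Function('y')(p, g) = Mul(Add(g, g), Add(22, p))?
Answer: Rational(-1864133, 546) ≈ -3414.2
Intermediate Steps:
Function('y')(p, g) = Mul(2, g, Add(22, p)) (Function('y')(p, g) = Mul(Mul(2, g), Add(22, p)) = Mul(2, g, Add(22, p)))
Add(Add(Function('y')(46, -25), Function('z')(-18)), Mul(-2095, Pow(-546, -1))) = Add(Add(Mul(2, -25, Add(22, 46)), -18), Mul(-2095, Pow(-546, -1))) = Add(Add(Mul(2, -25, 68), -18), Mul(-2095, Rational(-1, 546))) = Add(Add(-3400, -18), Rational(2095, 546)) = Add(-3418, Rational(2095, 546)) = Rational(-1864133, 546)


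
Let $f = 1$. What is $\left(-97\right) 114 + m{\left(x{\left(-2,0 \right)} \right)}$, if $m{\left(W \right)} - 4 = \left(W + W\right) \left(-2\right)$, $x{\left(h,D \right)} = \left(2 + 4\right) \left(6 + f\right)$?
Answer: $-11222$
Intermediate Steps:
$x{\left(h,D \right)} = 42$ ($x{\left(h,D \right)} = \left(2 + 4\right) \left(6 + 1\right) = 6 \cdot 7 = 42$)
$m{\left(W \right)} = 4 - 4 W$ ($m{\left(W \right)} = 4 + \left(W + W\right) \left(-2\right) = 4 + 2 W \left(-2\right) = 4 - 4 W$)
$\left(-97\right) 114 + m{\left(x{\left(-2,0 \right)} \right)} = \left(-97\right) 114 + \left(4 - 168\right) = -11058 + \left(4 - 168\right) = -11058 - 164 = -11222$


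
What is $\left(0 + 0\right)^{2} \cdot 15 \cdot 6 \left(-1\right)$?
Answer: $0$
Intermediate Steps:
$\left(0 + 0\right)^{2} \cdot 15 \cdot 6 \left(-1\right) = 0^{2} \cdot 15 \left(-6\right) = 0 \cdot 15 \left(-6\right) = 0 \left(-6\right) = 0$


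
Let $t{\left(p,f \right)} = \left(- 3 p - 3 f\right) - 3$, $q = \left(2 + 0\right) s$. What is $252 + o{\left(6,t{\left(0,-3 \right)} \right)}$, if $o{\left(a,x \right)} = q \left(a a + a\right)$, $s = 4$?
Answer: $588$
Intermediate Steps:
$q = 8$ ($q = \left(2 + 0\right) 4 = 2 \cdot 4 = 8$)
$t{\left(p,f \right)} = -3 - 3 f - 3 p$ ($t{\left(p,f \right)} = \left(- 3 f - 3 p\right) - 3 = -3 - 3 f - 3 p$)
$o{\left(a,x \right)} = 8 a + 8 a^{2}$ ($o{\left(a,x \right)} = 8 \left(a a + a\right) = 8 \left(a^{2} + a\right) = 8 \left(a + a^{2}\right) = 8 a + 8 a^{2}$)
$252 + o{\left(6,t{\left(0,-3 \right)} \right)} = 252 + 8 \cdot 6 \left(1 + 6\right) = 252 + 8 \cdot 6 \cdot 7 = 252 + 336 = 588$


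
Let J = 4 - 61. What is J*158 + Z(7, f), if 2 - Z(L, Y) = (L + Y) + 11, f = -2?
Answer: -9020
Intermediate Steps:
Z(L, Y) = -9 - L - Y (Z(L, Y) = 2 - ((L + Y) + 11) = 2 - (11 + L + Y) = 2 + (-11 - L - Y) = -9 - L - Y)
J = -57
J*158 + Z(7, f) = -57*158 + (-9 - 1*7 - 1*(-2)) = -9006 + (-9 - 7 + 2) = -9006 - 14 = -9020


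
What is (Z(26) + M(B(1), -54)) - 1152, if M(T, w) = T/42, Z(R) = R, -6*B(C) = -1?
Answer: -283751/252 ≈ -1126.0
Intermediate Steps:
B(C) = ⅙ (B(C) = -⅙*(-1) = ⅙)
M(T, w) = T/42 (M(T, w) = T*(1/42) = T/42)
(Z(26) + M(B(1), -54)) - 1152 = (26 + (1/42)*(⅙)) - 1152 = (26 + 1/252) - 1152 = 6553/252 - 1152 = -283751/252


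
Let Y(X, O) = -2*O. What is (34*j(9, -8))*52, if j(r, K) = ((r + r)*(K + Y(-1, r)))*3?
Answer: -2482272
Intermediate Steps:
j(r, K) = 6*r*(K - 2*r) (j(r, K) = ((r + r)*(K - 2*r))*3 = ((2*r)*(K - 2*r))*3 = (2*r*(K - 2*r))*3 = 6*r*(K - 2*r))
(34*j(9, -8))*52 = (34*(6*9*(-8 - 2*9)))*52 = (34*(6*9*(-8 - 18)))*52 = (34*(6*9*(-26)))*52 = (34*(-1404))*52 = -47736*52 = -2482272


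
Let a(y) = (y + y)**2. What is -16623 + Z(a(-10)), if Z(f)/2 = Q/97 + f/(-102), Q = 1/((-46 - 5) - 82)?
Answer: -10942279975/657951 ≈ -16631.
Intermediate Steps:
a(y) = 4*y**2 (a(y) = (2*y)**2 = 4*y**2)
Q = -1/133 (Q = 1/(-51 - 82) = 1/(-133) = -1/133 ≈ -0.0075188)
Z(f) = -2/12901 - f/51 (Z(f) = 2*(-1/133/97 + f/(-102)) = 2*(-1/133*1/97 + f*(-1/102)) = 2*(-1/12901 - f/102) = -2/12901 - f/51)
-16623 + Z(a(-10)) = -16623 + (-2/12901 - 4*(-10)**2/51) = -16623 + (-2/12901 - 4*100/51) = -16623 + (-2/12901 - 1/51*400) = -16623 + (-2/12901 - 400/51) = -16623 - 5160502/657951 = -10942279975/657951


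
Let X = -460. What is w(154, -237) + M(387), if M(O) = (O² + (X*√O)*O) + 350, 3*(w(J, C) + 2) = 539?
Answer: 450890/3 - 534060*√43 ≈ -3.3518e+6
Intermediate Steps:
w(J, C) = 533/3 (w(J, C) = -2 + (⅓)*539 = -2 + 539/3 = 533/3)
M(O) = 350 + O² - 460*O^(3/2) (M(O) = (O² + (-460*√O)*O) + 350 = (O² - 460*O^(3/2)) + 350 = 350 + O² - 460*O^(3/2))
w(154, -237) + M(387) = 533/3 + (350 + 387² - 534060*√43) = 533/3 + (350 + 149769 - 534060*√43) = 533/3 + (150119 - 534060*√43) = 450890/3 - 534060*√43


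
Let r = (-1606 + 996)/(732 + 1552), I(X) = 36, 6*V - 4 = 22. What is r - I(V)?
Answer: -41417/1142 ≈ -36.267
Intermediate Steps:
V = 13/3 (V = 2/3 + (1/6)*22 = 2/3 + 11/3 = 13/3 ≈ 4.3333)
r = -305/1142 (r = -610/2284 = -610*1/2284 = -305/1142 ≈ -0.26708)
r - I(V) = -305/1142 - 1*36 = -305/1142 - 36 = -41417/1142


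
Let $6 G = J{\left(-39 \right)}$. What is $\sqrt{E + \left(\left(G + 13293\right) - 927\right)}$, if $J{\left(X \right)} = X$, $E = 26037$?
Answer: $\frac{\sqrt{153586}}{2} \approx 195.95$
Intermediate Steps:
$G = - \frac{13}{2}$ ($G = \frac{1}{6} \left(-39\right) = - \frac{13}{2} \approx -6.5$)
$\sqrt{E + \left(\left(G + 13293\right) - 927\right)} = \sqrt{26037 + \left(\left(- \frac{13}{2} + 13293\right) - 927\right)} = \sqrt{26037 + \left(\frac{26573}{2} - 927\right)} = \sqrt{26037 + \frac{24719}{2}} = \sqrt{\frac{76793}{2}} = \frac{\sqrt{153586}}{2}$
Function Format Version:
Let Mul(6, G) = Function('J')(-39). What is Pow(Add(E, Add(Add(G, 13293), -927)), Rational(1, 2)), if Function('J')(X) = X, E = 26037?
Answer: Mul(Rational(1, 2), Pow(153586, Rational(1, 2))) ≈ 195.95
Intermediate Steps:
G = Rational(-13, 2) (G = Mul(Rational(1, 6), -39) = Rational(-13, 2) ≈ -6.5000)
Pow(Add(E, Add(Add(G, 13293), -927)), Rational(1, 2)) = Pow(Add(26037, Add(Add(Rational(-13, 2), 13293), -927)), Rational(1, 2)) = Pow(Add(26037, Add(Rational(26573, 2), -927)), Rational(1, 2)) = Pow(Add(26037, Rational(24719, 2)), Rational(1, 2)) = Pow(Rational(76793, 2), Rational(1, 2)) = Mul(Rational(1, 2), Pow(153586, Rational(1, 2)))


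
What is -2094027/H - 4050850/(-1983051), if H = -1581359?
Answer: 812185418579/241224272793 ≈ 3.3669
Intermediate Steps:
-2094027/H - 4050850/(-1983051) = -2094027/(-1581359) - 4050850/(-1983051) = -2094027*(-1/1581359) - 4050850*(-1/1983051) = 161079/121643 + 4050850/1983051 = 812185418579/241224272793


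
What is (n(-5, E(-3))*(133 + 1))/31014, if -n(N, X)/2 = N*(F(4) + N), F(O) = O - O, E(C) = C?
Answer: -3350/15507 ≈ -0.21603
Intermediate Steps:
F(O) = 0
n(N, X) = -2*N**2 (n(N, X) = -2*N*(0 + N) = -2*N*N = -2*N**2)
(n(-5, E(-3))*(133 + 1))/31014 = ((-2*(-5)**2)*(133 + 1))/31014 = (-2*25*134)*(1/31014) = -50*134*(1/31014) = -6700*1/31014 = -3350/15507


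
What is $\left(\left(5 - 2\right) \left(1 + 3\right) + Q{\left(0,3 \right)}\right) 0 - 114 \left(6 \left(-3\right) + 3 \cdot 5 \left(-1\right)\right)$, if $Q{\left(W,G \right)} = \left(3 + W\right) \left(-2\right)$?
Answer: $3762$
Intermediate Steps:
$Q{\left(W,G \right)} = -6 - 2 W$
$\left(\left(5 - 2\right) \left(1 + 3\right) + Q{\left(0,3 \right)}\right) 0 - 114 \left(6 \left(-3\right) + 3 \cdot 5 \left(-1\right)\right) = \left(\left(5 - 2\right) \left(1 + 3\right) - 6\right) 0 - 114 \left(6 \left(-3\right) + 3 \cdot 5 \left(-1\right)\right) = \left(\left(5 - 2\right) 4 + \left(-6 + 0\right)\right) 0 - 114 \left(-18 + 15 \left(-1\right)\right) = \left(3 \cdot 4 - 6\right) 0 - 114 \left(-18 - 15\right) = \left(12 - 6\right) 0 - -3762 = 6 \cdot 0 + 3762 = 0 + 3762 = 3762$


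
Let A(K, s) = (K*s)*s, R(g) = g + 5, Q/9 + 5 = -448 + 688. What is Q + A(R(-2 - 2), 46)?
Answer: 4231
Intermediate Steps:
Q = 2115 (Q = -45 + 9*(-448 + 688) = -45 + 9*240 = -45 + 2160 = 2115)
R(g) = 5 + g
A(K, s) = K*s²
Q + A(R(-2 - 2), 46) = 2115 + (5 + (-2 - 2))*46² = 2115 + (5 - 4)*2116 = 2115 + 1*2116 = 2115 + 2116 = 4231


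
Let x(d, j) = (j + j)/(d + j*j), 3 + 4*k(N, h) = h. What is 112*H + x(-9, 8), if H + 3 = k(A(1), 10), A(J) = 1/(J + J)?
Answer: -7684/55 ≈ -139.71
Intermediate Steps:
A(J) = 1/(2*J)
k(N, h) = -3/4 + h/4
H = -5/4 (H = -3 + (-3/4 + (1/4)*10) = -3 + (-3/4 + 5/2) = -3 + 7/4 = -5/4 ≈ -1.2500)
x(d, j) = 2*j/(d + j**2) (x(d, j) = (2*j)/(d + j**2) = 2*j/(d + j**2))
112*H + x(-9, 8) = 112*(-5/4) + 2*8/(-9 + 8**2) = -140 + 2*8/(-9 + 64) = -140 + 2*8/55 = -140 + 2*8*(1/55) = -140 + 16/55 = -7684/55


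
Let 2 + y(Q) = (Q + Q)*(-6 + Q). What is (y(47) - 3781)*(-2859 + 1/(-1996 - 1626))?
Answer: -735226229/3622 ≈ -2.0299e+5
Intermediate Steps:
y(Q) = -2 + 2*Q*(-6 + Q) (y(Q) = -2 + (Q + Q)*(-6 + Q) = -2 + (2*Q)*(-6 + Q) = -2 + 2*Q*(-6 + Q))
(y(47) - 3781)*(-2859 + 1/(-1996 - 1626)) = ((-2 - 12*47 + 2*47²) - 3781)*(-2859 + 1/(-1996 - 1626)) = ((-2 - 564 + 2*2209) - 3781)*(-2859 + 1/(-3622)) = ((-2 - 564 + 4418) - 3781)*(-2859 - 1/3622) = (3852 - 3781)*(-10355299/3622) = 71*(-10355299/3622) = -735226229/3622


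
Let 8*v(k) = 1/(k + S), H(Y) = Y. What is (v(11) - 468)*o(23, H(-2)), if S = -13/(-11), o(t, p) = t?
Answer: -11538755/1072 ≈ -10764.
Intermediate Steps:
S = 13/11 (S = -13*(-1/11) = 13/11 ≈ 1.1818)
v(k) = 1/(8*(13/11 + k)) (v(k) = 1/(8*(k + 13/11)) = 1/(8*(13/11 + k)))
(v(11) - 468)*o(23, H(-2)) = (11/(8*(13 + 11*11)) - 468)*23 = (11/(8*(13 + 121)) - 468)*23 = ((11/8)/134 - 468)*23 = ((11/8)*(1/134) - 468)*23 = (11/1072 - 468)*23 = -501685/1072*23 = -11538755/1072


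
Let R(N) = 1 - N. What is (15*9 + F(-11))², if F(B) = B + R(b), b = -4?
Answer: 16641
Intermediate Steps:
F(B) = 5 + B (F(B) = B + (1 - 1*(-4)) = B + (1 + 4) = B + 5 = 5 + B)
(15*9 + F(-11))² = (15*9 + (5 - 11))² = (135 - 6)² = 129² = 16641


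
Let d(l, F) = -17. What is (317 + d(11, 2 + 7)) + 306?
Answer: 606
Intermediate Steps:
(317 + d(11, 2 + 7)) + 306 = (317 - 17) + 306 = 300 + 306 = 606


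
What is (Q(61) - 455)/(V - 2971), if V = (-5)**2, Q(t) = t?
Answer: 197/1473 ≈ 0.13374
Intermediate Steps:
V = 25
(Q(61) - 455)/(V - 2971) = (61 - 455)/(25 - 2971) = -394/(-2946) = -394*(-1/2946) = 197/1473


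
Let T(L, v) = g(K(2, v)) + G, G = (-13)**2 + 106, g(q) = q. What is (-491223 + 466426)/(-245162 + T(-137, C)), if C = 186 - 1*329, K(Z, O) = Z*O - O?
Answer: 24797/245030 ≈ 0.10120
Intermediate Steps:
K(Z, O) = -O + O*Z (K(Z, O) = O*Z - O = -O + O*Z)
G = 275 (G = 169 + 106 = 275)
C = -143 (C = 186 - 329 = -143)
T(L, v) = 275 + v (T(L, v) = v*(-1 + 2) + 275 = v*1 + 275 = v + 275 = 275 + v)
(-491223 + 466426)/(-245162 + T(-137, C)) = (-491223 + 466426)/(-245162 + (275 - 143)) = -24797/(-245162 + 132) = -24797/(-245030) = -24797*(-1/245030) = 24797/245030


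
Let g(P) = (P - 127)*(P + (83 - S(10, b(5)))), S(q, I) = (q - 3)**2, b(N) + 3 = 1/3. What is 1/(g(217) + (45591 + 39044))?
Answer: 1/107225 ≈ 9.3262e-6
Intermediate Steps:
b(N) = -8/3 (b(N) = -3 + 1/3 = -8/3)
S(q, I) = (-3 + q)**2
g(P) = (-127 + P)*(34 + P) (g(P) = (P - 127)*(P + (83 - (-3 + 10)**2)) = (-127 + P)*(P + (83 - 1*7**2)) = (-127 + P)*(P + (83 - 1*49)) = (-127 + P)*(P + (83 - 49)) = (-127 + P)*(P + 34) = (-127 + P)*(34 + P))
1/(g(217) + (45591 + 39044)) = 1/((-4318 + 217**2 - 93*217) + (45591 + 39044)) = 1/((-4318 + 47089 - 20181) + 84635) = 1/(22590 + 84635) = 1/107225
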